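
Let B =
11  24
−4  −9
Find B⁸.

[[19681, 39360], [−6560, −13119]]

tr B = 2 and det B = −3, so the characteristic polynomial is λ² − (2)λ + (−3) with roots 3 and −1.
Eigenvectors give P = [[3, 2], [−1, −1]] with P⁻¹ = [[1, 2], [−1, −3]], and B = P·diag(3, −1)·P⁻¹.
Then B⁸ = P·diag(6561, 1)·P⁻¹ = [[19683, 2], [−6561, −1]] · [[1, 2], [−1, −3]] = [[19681, 39360], [−6560, −13119]].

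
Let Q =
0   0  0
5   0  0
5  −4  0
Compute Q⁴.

[[0, 0, 0], [0, 0, 0], [0, 0, 0]]

Q is strictly triangular, hence nilpotent: Q³ = 0, so Q⁴ = 0.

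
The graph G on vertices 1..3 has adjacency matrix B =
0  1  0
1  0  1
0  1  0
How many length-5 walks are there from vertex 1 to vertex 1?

0

The number of length-5 walks from vertex 1 to vertex 1 is entry (1,1) of B^5, where B is the adjacency matrix.
B^2 = [[1, 0, 1], [0, 2, 0], [1, 0, 1]]
B^3 = [[0, 2, 0], [2, 0, 2], [0, 2, 0]]
B^4 = [[2, 0, 2], [0, 4, 0], [2, 0, 2]]
B^5 = [[0, 4, 0], [4, 0, 4], [0, 4, 0]]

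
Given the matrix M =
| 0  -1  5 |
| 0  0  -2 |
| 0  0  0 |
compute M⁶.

M is strictly triangular, hence nilpotent: M³ = 0, so M⁶ = 0.

[[0, 0, 0], [0, 0, 0], [0, 0, 0]]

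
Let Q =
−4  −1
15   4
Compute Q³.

[[−4, −1], [15, 4]]

Q² = I (check: tr Q = 0 and det Q = −1), so Q³ = Q since 3 is odd.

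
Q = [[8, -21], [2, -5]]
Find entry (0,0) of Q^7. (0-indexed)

890

tr Q = 3 and det Q = 2, so the characteristic polynomial is λ² − (3)λ + (2) with roots 1 and 2.
Eigenvectors give P = [[-3, 7], [-1, 2]] with P⁻¹ = [[2, -7], [1, -3]], and Q = P·diag(1, 2)·P⁻¹.
Then Q^7 = P·diag(1, 128)·P⁻¹ = [[-3, 896], [-1, 256]] · [[2, -7], [1, -3]] = [[890, -2667], [254, -761]].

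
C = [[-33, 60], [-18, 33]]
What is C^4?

tr C = 0 and det C = -9, so the characteristic polynomial is λ² − (0)λ + (-9) with roots -3 and 3.
Eigenvectors give P = [[2, -5], [1, -3]] with P⁻¹ = [[3, -5], [1, -2]], and C = P·diag(-3, 3)·P⁻¹.
Then C^4 = P·diag(81, 81)·P⁻¹ = [[162, -405], [81, -243]] · [[3, -5], [1, -2]] = [[81, 0], [0, 81]].

[[81, 0], [0, 81]]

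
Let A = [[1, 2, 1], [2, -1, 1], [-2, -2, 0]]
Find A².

[[3, -2, 3], [-2, 3, 1], [-6, -2, -4]]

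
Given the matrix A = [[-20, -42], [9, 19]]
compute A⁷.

tr A = -1 and det A = -2, so the characteristic polynomial is λ² − (-1)λ + (-2) with roots -2 and 1.
Eigenvectors give P = [[-7, -2], [3, 1]] with P⁻¹ = [[-1, -2], [3, 7]], and A = P·diag(-2, 1)·P⁻¹.
Then A⁷ = P·diag(-128, 1)·P⁻¹ = [[896, -2], [-384, 1]] · [[-1, -2], [3, 7]] = [[-902, -1806], [387, 775]].

[[-902, -1806], [387, 775]]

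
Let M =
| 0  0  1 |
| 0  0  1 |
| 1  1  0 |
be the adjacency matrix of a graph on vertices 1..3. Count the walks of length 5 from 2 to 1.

The number of length-5 walks from vertex 2 to vertex 1 is entry (2,1) of M⁵, where M is the adjacency matrix.
M² = [[1, 1, 0], [1, 1, 0], [0, 0, 2]]
M³ = [[0, 0, 2], [0, 0, 2], [2, 2, 0]]
M⁴ = [[2, 2, 0], [2, 2, 0], [0, 0, 4]]
M⁵ = [[0, 0, 4], [0, 0, 4], [4, 4, 0]]

0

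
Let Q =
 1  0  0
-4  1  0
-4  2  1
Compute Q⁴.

Q = I + N where N = [[0, 0, 0], [-4, 0, 0], [-4, 2, 0]] is strictly lower-triangular, so N³ = 0.
(I + N)⁴ = I + 4·N + 6·N² = [[1, 0, 0], [-16, 1, 0], [-64, 8, 1]].

[[1, 0, 0], [-16, 1, 0], [-64, 8, 1]]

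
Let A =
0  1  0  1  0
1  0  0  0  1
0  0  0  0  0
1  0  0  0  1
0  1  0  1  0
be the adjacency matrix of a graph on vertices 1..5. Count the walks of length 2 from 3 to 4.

The number of length-2 walks from vertex 3 to vertex 4 is entry (3,4) of A², where A is the adjacency matrix.
A² = [[2, 0, 0, 0, 2], [0, 2, 0, 2, 0], [0, 0, 0, 0, 0], [0, 2, 0, 2, 0], [2, 0, 0, 0, 2]]

0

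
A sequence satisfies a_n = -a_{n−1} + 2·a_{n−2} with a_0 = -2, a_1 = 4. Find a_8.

With companion matrix T = [[-1, 2], [1, 0]], [a_n, a_{n−1}]ᵀ = T·[a_{n−1}, a_{n−2}]ᵀ, so [a_8, a_7]ᵀ = T⁷·[a_1, a_0]ᵀ.
T⁷ = [[-85, 86], [43, -42]], giving [a_8, a_7]ᵀ = [[-512], [256]].

-512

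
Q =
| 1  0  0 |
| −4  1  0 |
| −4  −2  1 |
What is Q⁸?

Q = I + N where N = [[0, 0, 0], [−4, 0, 0], [−4, −2, 0]] is strictly lower-triangular, so N³ = 0.
(I + N)⁸ = I + 8·N + 28·N² = [[1, 0, 0], [−32, 1, 0], [192, −16, 1]].

[[1, 0, 0], [−32, 1, 0], [192, −16, 1]]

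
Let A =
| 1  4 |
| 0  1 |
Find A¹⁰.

[[1, 40], [0, 1]]

A = I + N where N = [[0, 4], [0, 0]] is strictly upper-triangular, so N² = 0.
(I + N)¹⁰ = I + 10·N = [[1, 40], [0, 1]].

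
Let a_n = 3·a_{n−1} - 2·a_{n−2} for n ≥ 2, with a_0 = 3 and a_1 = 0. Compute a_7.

-378

With companion matrix A = [[3, -2], [1, 0]], [a_n, a_{n−1}]ᵀ = A·[a_{n−1}, a_{n−2}]ᵀ, so [a_7, a_6]ᵀ = A⁶·[a_1, a_0]ᵀ.
A⁶ = [[127, -126], [63, -62]], giving [a_7, a_6]ᵀ = [[-378], [-186]].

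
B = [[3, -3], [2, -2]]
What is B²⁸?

[[3, -3], [2, -2]]

B² = B (a projection; rank 1, trace 1), so B²⁸ = B.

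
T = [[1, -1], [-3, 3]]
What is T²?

[[4, -4], [-12, 12]]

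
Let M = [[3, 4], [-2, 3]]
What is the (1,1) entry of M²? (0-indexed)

1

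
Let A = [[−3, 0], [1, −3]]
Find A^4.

[[81, 0], [−108, 81]]

A^2 = [[9, 0], [−6, 9]]
A^3 = [[−27, 0], [27, −27]]
A^4 = [[81, 0], [−108, 81]]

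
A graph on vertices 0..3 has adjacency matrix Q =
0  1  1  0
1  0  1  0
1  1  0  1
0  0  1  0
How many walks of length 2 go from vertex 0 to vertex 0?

The number of length-2 walks from vertex 0 to vertex 0 is entry (0,0) of Q², where Q is the adjacency matrix.
Q² = [[2, 1, 1, 1], [1, 2, 1, 1], [1, 1, 3, 0], [1, 1, 0, 1]]

2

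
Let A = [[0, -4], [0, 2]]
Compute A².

[[0, -8], [0, 4]]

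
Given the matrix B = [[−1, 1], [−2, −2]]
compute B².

[[−1, −3], [6, 2]]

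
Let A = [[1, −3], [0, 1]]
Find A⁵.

[[1, −15], [0, 1]]

A = I + N where N = [[0, −3], [0, 0]] is strictly upper-triangular, so N² = 0.
(I + N)⁵ = I + 5·N = [[1, −15], [0, 1]].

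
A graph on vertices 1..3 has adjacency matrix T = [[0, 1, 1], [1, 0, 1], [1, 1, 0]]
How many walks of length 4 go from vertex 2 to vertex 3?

5

The number of length-4 walks from vertex 2 to vertex 3 is entry (2,3) of T⁴, where T is the adjacency matrix.
T² = [[2, 1, 1], [1, 2, 1], [1, 1, 2]]
T³ = [[2, 3, 3], [3, 2, 3], [3, 3, 2]]
T⁴ = [[6, 5, 5], [5, 6, 5], [5, 5, 6]]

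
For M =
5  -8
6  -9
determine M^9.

tr M = -4 and det M = 3, so the characteristic polynomial is λ² − (-4)λ + (3) with roots -1 and -3.
Eigenvectors give P = [[4, 1], [3, 1]] with P⁻¹ = [[1, -1], [-3, 4]], and M = P·diag(-1, -3)·P⁻¹.
Then M^9 = P·diag(-1, -19683)·P⁻¹ = [[-4, -19683], [-3, -19683]] · [[1, -1], [-3, 4]] = [[59045, -78728], [59046, -78729]].

[[59045, -78728], [59046, -78729]]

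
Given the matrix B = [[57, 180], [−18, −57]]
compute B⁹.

[[373977, 1180980], [−118098, −373977]]

tr B = 0 and det B = −9, so the characteristic polynomial is λ² − (0)λ + (−9) with roots 3 and −3.
Eigenvectors give P = [[10, −3], [−3, 1]] with P⁻¹ = [[1, 3], [3, 10]], and B = P·diag(3, −3)·P⁻¹.
Then B⁹ = P·diag(19683, −19683)·P⁻¹ = [[196830, 59049], [−59049, −19683]] · [[1, 3], [3, 10]] = [[373977, 1180980], [−118098, −373977]].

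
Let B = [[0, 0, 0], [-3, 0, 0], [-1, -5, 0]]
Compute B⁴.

B is strictly triangular, hence nilpotent: B³ = 0, so B⁴ = 0.

[[0, 0, 0], [0, 0, 0], [0, 0, 0]]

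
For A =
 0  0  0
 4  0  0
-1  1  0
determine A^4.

[[0, 0, 0], [0, 0, 0], [0, 0, 0]]

A is strictly triangular, hence nilpotent: A^3 = 0, so A^4 = 0.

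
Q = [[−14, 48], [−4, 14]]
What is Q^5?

tr Q = 0 and det Q = −4, so the characteristic polynomial is λ² − (0)λ + (−4) with roots 2 and −2.
Eigenvectors give P = [[3, 4], [1, 1]] with P⁻¹ = [[−1, 4], [1, −3]], and Q = P·diag(2, −2)·P⁻¹.
Then Q^5 = P·diag(32, −32)·P⁻¹ = [[96, −128], [32, −32]] · [[−1, 4], [1, −3]] = [[−224, 768], [−64, 224]].

[[−224, 768], [−64, 224]]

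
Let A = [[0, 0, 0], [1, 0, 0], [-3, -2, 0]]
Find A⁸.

[[0, 0, 0], [0, 0, 0], [0, 0, 0]]

A is strictly triangular, hence nilpotent: A³ = 0, so A⁸ = 0.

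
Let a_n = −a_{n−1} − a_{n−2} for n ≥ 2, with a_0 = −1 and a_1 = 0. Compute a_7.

0

With companion matrix C = [[−1, −1], [1, 0]], [a_n, a_{n−1}]ᵀ = C·[a_{n−1}, a_{n−2}]ᵀ, so [a_7, a_6]ᵀ = C^6·[a_1, a_0]ᵀ.
C^6 = [[1, 0], [0, 1]], giving [a_7, a_6]ᵀ = [[0], [−1]].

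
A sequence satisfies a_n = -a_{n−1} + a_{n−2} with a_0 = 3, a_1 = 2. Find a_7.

2

With companion matrix A = [[-1, 1], [1, 0]], [a_n, a_{n−1}]ᵀ = A·[a_{n−1}, a_{n−2}]ᵀ, so [a_7, a_6]ᵀ = A⁶·[a_1, a_0]ᵀ.
A⁶ = [[13, -8], [-8, 5]], giving [a_7, a_6]ᵀ = [[2], [-1]].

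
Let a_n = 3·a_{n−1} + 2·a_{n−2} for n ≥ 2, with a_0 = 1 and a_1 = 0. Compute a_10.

With companion matrix M = [[3, 2], [1, 0]], [a_n, a_{n−1}]ᵀ = M·[a_{n−1}, a_{n−2}]ᵀ, so [a_10, a_9]ᵀ = M⁹·[a_1, a_0]ᵀ.
M⁹ = [[79647, 44726], [22363, 12558]], giving [a_10, a_9]ᵀ = [[44726], [12558]].

44726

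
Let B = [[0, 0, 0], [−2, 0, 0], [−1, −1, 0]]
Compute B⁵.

[[0, 0, 0], [0, 0, 0], [0, 0, 0]]

B is strictly triangular, hence nilpotent: B³ = 0, so B⁵ = 0.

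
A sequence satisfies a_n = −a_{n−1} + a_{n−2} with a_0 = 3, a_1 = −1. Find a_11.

−254

With companion matrix B = [[−1, 1], [1, 0]], [a_n, a_{n−1}]ᵀ = B·[a_{n−1}, a_{n−2}]ᵀ, so [a_11, a_10]ᵀ = B¹⁰·[a_1, a_0]ᵀ.
B¹⁰ = [[89, −55], [−55, 34]], giving [a_11, a_10]ᵀ = [[−254], [157]].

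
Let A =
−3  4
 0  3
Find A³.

A² = [[9, 0], [0, 9]]
A³ = [[−27, 36], [0, 27]]

[[−27, 36], [0, 27]]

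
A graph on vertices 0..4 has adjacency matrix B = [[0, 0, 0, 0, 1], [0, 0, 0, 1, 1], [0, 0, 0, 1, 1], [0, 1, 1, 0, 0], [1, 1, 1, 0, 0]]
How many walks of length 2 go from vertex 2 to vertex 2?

The number of length-2 walks from vertex 2 to vertex 2 is entry (2,2) of B², where B is the adjacency matrix.
B² = [[1, 1, 1, 0, 0], [1, 2, 2, 0, 0], [1, 2, 2, 0, 0], [0, 0, 0, 2, 2], [0, 0, 0, 2, 3]]

2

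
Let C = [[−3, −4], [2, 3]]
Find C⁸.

C² = I (check: tr C = 0 and det C = −1), so C⁸ = I since 8 is even.

[[1, 0], [0, 1]]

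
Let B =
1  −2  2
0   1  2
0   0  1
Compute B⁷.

[[1, −14, −70], [0, 1, 14], [0, 0, 1]]

B = I + N where N = [[0, −2, 2], [0, 0, 2], [0, 0, 0]] is strictly upper-triangular, so N³ = 0.
(I + N)⁷ = I + 7·N + 21·N² = [[1, −14, −70], [0, 1, 14], [0, 0, 1]].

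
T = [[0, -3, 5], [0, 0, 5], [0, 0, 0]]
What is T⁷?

T is strictly triangular, hence nilpotent: T³ = 0, so T⁷ = 0.

[[0, 0, 0], [0, 0, 0], [0, 0, 0]]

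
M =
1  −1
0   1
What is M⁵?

M = I + N where N = [[0, −1], [0, 0]] is strictly upper-triangular, so N² = 0.
(I + N)⁵ = I + 5·N = [[1, −5], [0, 1]].

[[1, −5], [0, 1]]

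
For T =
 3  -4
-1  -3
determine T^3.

T^2 = [[13, 0], [0, 13]]
T^3 = [[39, -52], [-13, -39]]

[[39, -52], [-13, -39]]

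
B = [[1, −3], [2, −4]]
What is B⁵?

tr B = −3 and det B = 2, so the characteristic polynomial is λ² − (−3)λ + (2) with roots −1 and −2.
Eigenvectors give P = [[−3, 1], [−2, 1]] with P⁻¹ = [[−1, 1], [−2, 3]], and B = P·diag(−1, −2)·P⁻¹.
Then B⁵ = P·diag(−1, −32)·P⁻¹ = [[3, −32], [2, −32]] · [[−1, 1], [−2, 3]] = [[61, −93], [62, −94]].

[[61, −93], [62, −94]]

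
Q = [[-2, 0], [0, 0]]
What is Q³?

Q² = [[4, 0], [0, 0]]
Q³ = [[-8, 0], [0, 0]]

[[-8, 0], [0, 0]]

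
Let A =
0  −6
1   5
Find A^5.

[[−390, −1266], [211, 665]]

tr A = 5 and det A = 6, so the characteristic polynomial is λ² − (5)λ + (6) with roots 2 and 3.
Eigenvectors give P = [[3, −2], [−1, 1]] with P⁻¹ = [[1, 2], [1, 3]], and A = P·diag(2, 3)·P⁻¹.
Then A^5 = P·diag(32, 243)·P⁻¹ = [[96, −486], [−32, 243]] · [[1, 2], [1, 3]] = [[−390, −1266], [211, 665]].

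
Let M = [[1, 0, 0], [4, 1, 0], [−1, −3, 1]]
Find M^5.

M = I + N where N = [[0, 0, 0], [4, 0, 0], [−1, −3, 0]] is strictly lower-triangular, so N^3 = 0.
(I + N)^5 = I + 5·N + 10·N^2 = [[1, 0, 0], [20, 1, 0], [−125, −15, 1]].

[[1, 0, 0], [20, 1, 0], [−125, −15, 1]]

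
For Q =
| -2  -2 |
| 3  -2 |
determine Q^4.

Q^2 = [[-2, 8], [-12, -2]]
Q^3 = [[28, -12], [18, 28]]
Q^4 = [[-92, -32], [48, -92]]

[[-92, -32], [48, -92]]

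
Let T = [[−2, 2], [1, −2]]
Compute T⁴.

[[68, −96], [−48, 68]]

T² = [[6, −8], [−4, 6]]
T³ = [[−20, 28], [14, −20]]
T⁴ = [[68, −96], [−48, 68]]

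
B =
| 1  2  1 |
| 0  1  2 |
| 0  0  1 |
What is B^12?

[[1, 24, 276], [0, 1, 24], [0, 0, 1]]

B = I + N where N = [[0, 2, 1], [0, 0, 2], [0, 0, 0]] is strictly upper-triangular, so N^3 = 0.
(I + N)^12 = I + 12·N + 66·N^2 = [[1, 24, 276], [0, 1, 24], [0, 0, 1]].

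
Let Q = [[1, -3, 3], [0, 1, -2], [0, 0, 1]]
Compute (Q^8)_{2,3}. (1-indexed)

Q = I + N where N = [[0, -3, 3], [0, 0, -2], [0, 0, 0]] is strictly upper-triangular, so N^3 = 0.
(I + N)^8 = I + 8·N + 28·N^2 = [[1, -24, 192], [0, 1, -16], [0, 0, 1]].

-16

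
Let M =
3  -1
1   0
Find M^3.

[[21, -8], [8, -3]]

M^2 = [[8, -3], [3, -1]]
M^3 = [[21, -8], [8, -3]]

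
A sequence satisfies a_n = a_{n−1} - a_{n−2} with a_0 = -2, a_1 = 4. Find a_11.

With companion matrix M = [[1, -1], [1, 0]], [a_n, a_{n−1}]ᵀ = M·[a_{n−1}, a_{n−2}]ᵀ, so [a_11, a_10]ᵀ = M¹⁰·[a_1, a_0]ᵀ.
M¹⁰ = [[-1, 1], [-1, 0]], giving [a_11, a_10]ᵀ = [[-6], [-4]].

-6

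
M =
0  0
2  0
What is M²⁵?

[[0, 0], [0, 0]]

M is strictly triangular, hence nilpotent: M² = 0, so M²⁵ = 0.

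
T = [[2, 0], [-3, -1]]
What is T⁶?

[[64, 0], [-63, 1]]

tr T = 1 and det T = -2, so the characteristic polynomial is λ² − (1)λ + (-2) with roots 2 and -1.
Eigenvectors give P = [[-1, 0], [1, 1]] with P⁻¹ = [[-1, 0], [1, 1]], and T = P·diag(2, -1)·P⁻¹.
Then T⁶ = P·diag(64, 1)·P⁻¹ = [[-64, 0], [64, 1]] · [[-1, 0], [1, 1]] = [[64, 0], [-63, 1]].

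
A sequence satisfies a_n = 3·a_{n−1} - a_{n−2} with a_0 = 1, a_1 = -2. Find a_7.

-898

With companion matrix C = [[3, -1], [1, 0]], [a_n, a_{n−1}]ᵀ = C·[a_{n−1}, a_{n−2}]ᵀ, so [a_7, a_6]ᵀ = C^6·[a_1, a_0]ᵀ.
C^6 = [[377, -144], [144, -55]], giving [a_7, a_6]ᵀ = [[-898], [-343]].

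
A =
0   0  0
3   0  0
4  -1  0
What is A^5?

[[0, 0, 0], [0, 0, 0], [0, 0, 0]]

A is strictly triangular, hence nilpotent: A^3 = 0, so A^5 = 0.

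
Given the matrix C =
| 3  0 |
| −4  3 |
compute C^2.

[[9, 0], [−24, 9]]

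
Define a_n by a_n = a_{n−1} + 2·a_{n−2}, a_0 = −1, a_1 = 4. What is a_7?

130

With companion matrix T = [[1, 2], [1, 0]], [a_n, a_{n−1}]ᵀ = T·[a_{n−1}, a_{n−2}]ᵀ, so [a_7, a_6]ᵀ = T^6·[a_1, a_0]ᵀ.
T^6 = [[43, 42], [21, 22]], giving [a_7, a_6]ᵀ = [[130], [62]].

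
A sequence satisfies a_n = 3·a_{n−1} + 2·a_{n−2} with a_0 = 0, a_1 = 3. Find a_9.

67089

With companion matrix A = [[3, 2], [1, 0]], [a_n, a_{n−1}]ᵀ = A·[a_{n−1}, a_{n−2}]ᵀ, so [a_9, a_8]ᵀ = A⁸·[a_1, a_0]ᵀ.
A⁸ = [[22363, 12558], [6279, 3526]], giving [a_9, a_8]ᵀ = [[67089], [18837]].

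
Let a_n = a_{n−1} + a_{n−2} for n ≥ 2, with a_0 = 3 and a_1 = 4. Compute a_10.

322

With companion matrix T = [[1, 1], [1, 0]], [a_n, a_{n−1}]ᵀ = T·[a_{n−1}, a_{n−2}]ᵀ, so [a_10, a_9]ᵀ = T⁹·[a_1, a_0]ᵀ.
T⁹ = [[55, 34], [34, 21]], giving [a_10, a_9]ᵀ = [[322], [199]].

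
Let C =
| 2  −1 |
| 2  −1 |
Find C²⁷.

[[2, −1], [2, −1]]

C² = C (a projection; rank 1, trace 1), so C²⁷ = C.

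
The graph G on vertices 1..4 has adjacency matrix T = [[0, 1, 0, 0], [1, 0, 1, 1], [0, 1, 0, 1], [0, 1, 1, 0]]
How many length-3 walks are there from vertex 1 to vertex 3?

The number of length-3 walks from vertex 1 to vertex 3 is entry (1,3) of T^3, where T is the adjacency matrix.
T^2 = [[1, 0, 1, 1], [0, 3, 1, 1], [1, 1, 2, 1], [1, 1, 1, 2]]
T^3 = [[0, 3, 1, 1], [3, 2, 4, 4], [1, 4, 2, 3], [1, 4, 3, 2]]

1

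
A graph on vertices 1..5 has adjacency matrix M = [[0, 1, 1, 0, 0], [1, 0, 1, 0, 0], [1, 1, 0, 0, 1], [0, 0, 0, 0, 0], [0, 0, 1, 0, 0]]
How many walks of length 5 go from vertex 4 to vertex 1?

The number of length-5 walks from vertex 4 to vertex 1 is entry (4,1) of M⁵, where M is the adjacency matrix.
M² = [[2, 1, 1, 0, 1], [1, 2, 1, 0, 1], [1, 1, 3, 0, 0], [0, 0, 0, 0, 0], [1, 1, 0, 0, 1]]
M³ = [[2, 3, 4, 0, 1], [3, 2, 4, 0, 1], [4, 4, 2, 0, 3], [0, 0, 0, 0, 0], [1, 1, 3, 0, 0]]
M⁴ = [[7, 6, 6, 0, 4], [6, 7, 6, 0, 4], [6, 6, 11, 0, 2], [0, 0, 0, 0, 0], [4, 4, 2, 0, 3]]
M⁵ = [[12, 13, 17, 0, 6], [13, 12, 17, 0, 6], [17, 17, 14, 0, 11], [0, 0, 0, 0, 0], [6, 6, 11, 0, 2]]

0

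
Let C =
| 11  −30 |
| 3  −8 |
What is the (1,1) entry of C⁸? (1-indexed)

tr C = 3 and det C = 2, so the characteristic polynomial is λ² − (3)λ + (2) with roots 2 and 1.
Eigenvectors give P = [[10, 3], [3, 1]] with P⁻¹ = [[1, −3], [−3, 10]], and C = P·diag(2, 1)·P⁻¹.
Then C⁸ = P·diag(256, 1)·P⁻¹ = [[2560, 3], [768, 1]] · [[1, −3], [−3, 10]] = [[2551, −7650], [765, −2294]].

2551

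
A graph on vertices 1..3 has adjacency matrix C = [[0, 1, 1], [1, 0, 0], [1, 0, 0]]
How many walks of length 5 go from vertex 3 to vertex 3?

0

The number of length-5 walks from vertex 3 to vertex 3 is entry (3,3) of C^5, where C is the adjacency matrix.
C^2 = [[2, 0, 0], [0, 1, 1], [0, 1, 1]]
C^3 = [[0, 2, 2], [2, 0, 0], [2, 0, 0]]
C^4 = [[4, 0, 0], [0, 2, 2], [0, 2, 2]]
C^5 = [[0, 4, 4], [4, 0, 0], [4, 0, 0]]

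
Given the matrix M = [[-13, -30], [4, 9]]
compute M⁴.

[[481, 1200], [-160, -399]]

tr M = -4 and det M = 3, so the characteristic polynomial is λ² − (-4)λ + (3) with roots -1 and -3.
Eigenvectors give P = [[5, -3], [-2, 1]] with P⁻¹ = [[-1, -3], [-2, -5]], and M = P·diag(-1, -3)·P⁻¹.
Then M⁴ = P·diag(1, 81)·P⁻¹ = [[5, -243], [-2, 81]] · [[-1, -3], [-2, -5]] = [[481, 1200], [-160, -399]].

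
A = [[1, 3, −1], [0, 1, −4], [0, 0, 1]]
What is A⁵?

A = I + N where N = [[0, 3, −1], [0, 0, −4], [0, 0, 0]] is strictly upper-triangular, so N³ = 0.
(I + N)⁵ = I + 5·N + 10·N² = [[1, 15, −125], [0, 1, −20], [0, 0, 1]].

[[1, 15, −125], [0, 1, −20], [0, 0, 1]]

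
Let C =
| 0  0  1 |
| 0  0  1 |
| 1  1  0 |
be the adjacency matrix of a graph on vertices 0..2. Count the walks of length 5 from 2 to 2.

The number of length-5 walks from vertex 2 to vertex 2 is entry (2,2) of C⁵, where C is the adjacency matrix.
C² = [[1, 1, 0], [1, 1, 0], [0, 0, 2]]
C³ = [[0, 0, 2], [0, 0, 2], [2, 2, 0]]
C⁴ = [[2, 2, 0], [2, 2, 0], [0, 0, 4]]
C⁵ = [[0, 0, 4], [0, 0, 4], [4, 4, 0]]

0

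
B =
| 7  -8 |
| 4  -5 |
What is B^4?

[[161, -160], [80, -79]]

tr B = 2 and det B = -3, so the characteristic polynomial is λ² − (2)λ + (-3) with roots -1 and 3.
Eigenvectors give P = [[1, -2], [1, -1]] with P⁻¹ = [[-1, 2], [-1, 1]], and B = P·diag(-1, 3)·P⁻¹.
Then B^4 = P·diag(1, 81)·P⁻¹ = [[1, -162], [1, -81]] · [[-1, 2], [-1, 1]] = [[161, -160], [80, -79]].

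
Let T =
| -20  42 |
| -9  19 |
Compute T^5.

[[-230, 462], [-99, 199]]

tr T = -1 and det T = -2, so the characteristic polynomial is λ² − (-1)λ + (-2) with roots 1 and -2.
Eigenvectors give P = [[2, 7], [1, 3]] with P⁻¹ = [[-3, 7], [1, -2]], and T = P·diag(1, -2)·P⁻¹.
Then T^5 = P·diag(1, -32)·P⁻¹ = [[2, -224], [1, -96]] · [[-3, 7], [1, -2]] = [[-230, 462], [-99, 199]].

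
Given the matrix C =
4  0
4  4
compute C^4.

[[256, 0], [1024, 256]]

C^2 = [[16, 0], [32, 16]]
C^3 = [[64, 0], [192, 64]]
C^4 = [[256, 0], [1024, 256]]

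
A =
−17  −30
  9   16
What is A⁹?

[[−3077, −5130], [1539, 2566]]

tr A = −1 and det A = −2, so the characteristic polynomial is λ² − (−1)λ + (−2) with roots −2 and 1.
Eigenvectors give P = [[2, 5], [−1, −3]] with P⁻¹ = [[3, 5], [−1, −2]], and A = P·diag(−2, 1)·P⁻¹.
Then A⁹ = P·diag(−512, 1)·P⁻¹ = [[−1024, 5], [512, −3]] · [[3, 5], [−1, −2]] = [[−3077, −5130], [1539, 2566]].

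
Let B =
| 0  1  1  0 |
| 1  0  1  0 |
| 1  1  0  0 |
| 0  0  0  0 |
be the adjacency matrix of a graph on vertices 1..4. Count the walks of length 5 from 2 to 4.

0

The number of length-5 walks from vertex 2 to vertex 4 is entry (2,4) of B⁵, where B is the adjacency matrix.
B² = [[2, 1, 1, 0], [1, 2, 1, 0], [1, 1, 2, 0], [0, 0, 0, 0]]
B³ = [[2, 3, 3, 0], [3, 2, 3, 0], [3, 3, 2, 0], [0, 0, 0, 0]]
B⁴ = [[6, 5, 5, 0], [5, 6, 5, 0], [5, 5, 6, 0], [0, 0, 0, 0]]
B⁵ = [[10, 11, 11, 0], [11, 10, 11, 0], [11, 11, 10, 0], [0, 0, 0, 0]]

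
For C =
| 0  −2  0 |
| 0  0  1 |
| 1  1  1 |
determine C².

[[0, 0, −2], [1, 1, 1], [1, −1, 2]]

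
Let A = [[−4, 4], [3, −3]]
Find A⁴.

A² = [[28, −28], [−21, 21]]
A³ = [[−196, 196], [147, −147]]
A⁴ = [[1372, −1372], [−1029, 1029]]

[[1372, −1372], [−1029, 1029]]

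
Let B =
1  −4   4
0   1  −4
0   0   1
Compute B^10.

B = I + N where N = [[0, −4, 4], [0, 0, −4], [0, 0, 0]] is strictly upper-triangular, so N^3 = 0.
(I + N)^10 = I + 10·N + 45·N^2 = [[1, −40, 760], [0, 1, −40], [0, 0, 1]].

[[1, −40, 760], [0, 1, −40], [0, 0, 1]]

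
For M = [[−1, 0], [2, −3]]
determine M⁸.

tr M = −4 and det M = 3, so the characteristic polynomial is λ² − (−4)λ + (3) with roots −3 and −1.
Eigenvectors give P = [[0, 1], [−1, 1]] with P⁻¹ = [[1, −1], [1, 0]], and M = P·diag(−3, −1)·P⁻¹.
Then M⁸ = P·diag(6561, 1)·P⁻¹ = [[0, 1], [−6561, 1]] · [[1, −1], [1, 0]] = [[1, 0], [−6560, 6561]].

[[1, 0], [−6560, 6561]]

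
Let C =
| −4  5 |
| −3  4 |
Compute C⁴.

[[1, 0], [0, 1]]

C² = I (check: tr C = 0 and det C = −1), so C⁴ = I since 4 is even.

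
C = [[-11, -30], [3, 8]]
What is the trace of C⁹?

-513

tr C = -3 and det C = 2, so the characteristic polynomial is λ² − (-3)λ + (2) with roots -1 and -2.
Eigenvectors give P = [[-3, 10], [1, -3]] with P⁻¹ = [[3, 10], [1, 3]], and C = P·diag(-1, -2)·P⁻¹.
Then C⁹ = P·diag(-1, -512)·P⁻¹ = [[3, -5120], [-1, 1536]] · [[3, 10], [1, 3]] = [[-5111, -15330], [1533, 4598]].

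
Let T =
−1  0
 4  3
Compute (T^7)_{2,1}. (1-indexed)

tr T = 2 and det T = −3, so the characteristic polynomial is λ² − (2)λ + (−3) with roots −1 and 3.
Eigenvectors give P = [[1, 0], [−1, 1]] with P⁻¹ = [[1, 0], [1, 1]], and T = P·diag(−1, 3)·P⁻¹.
Then T^7 = P·diag(−1, 2187)·P⁻¹ = [[−1, 0], [1, 2187]] · [[1, 0], [1, 1]] = [[−1, 0], [2188, 2187]].

2188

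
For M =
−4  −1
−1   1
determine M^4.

[[298, 57], [57, 13]]

M^2 = [[17, 3], [3, 2]]
M^3 = [[−71, −14], [−14, −1]]
M^4 = [[298, 57], [57, 13]]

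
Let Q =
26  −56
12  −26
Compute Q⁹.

[[6656, −14336], [3072, −6656]]

tr Q = 0 and det Q = −4, so the characteristic polynomial is λ² − (0)λ + (−4) with roots −2 and 2.
Eigenvectors give P = [[−2, 7], [−1, 3]] with P⁻¹ = [[3, −7], [1, −2]], and Q = P·diag(−2, 2)·P⁻¹.
Then Q⁹ = P·diag(−512, 512)·P⁻¹ = [[1024, 3584], [512, 1536]] · [[3, −7], [1, −2]] = [[6656, −14336], [3072, −6656]].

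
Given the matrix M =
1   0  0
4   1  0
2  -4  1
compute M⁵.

[[1, 0, 0], [20, 1, 0], [-150, -20, 1]]

M = I + N where N = [[0, 0, 0], [4, 0, 0], [2, -4, 0]] is strictly lower-triangular, so N³ = 0.
(I + N)⁵ = I + 5·N + 10·N² = [[1, 0, 0], [20, 1, 0], [-150, -20, 1]].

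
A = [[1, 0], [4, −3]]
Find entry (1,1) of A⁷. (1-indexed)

1

tr A = −2 and det A = −3, so the characteristic polynomial is λ² − (−2)λ + (−3) with roots 1 and −3.
Eigenvectors give P = [[1, 0], [1, 1]] with P⁻¹ = [[1, 0], [−1, 1]], and A = P·diag(1, −3)·P⁻¹.
Then A⁷ = P·diag(1, −2187)·P⁻¹ = [[1, 0], [1, −2187]] · [[1, 0], [−1, 1]] = [[1, 0], [2188, −2187]].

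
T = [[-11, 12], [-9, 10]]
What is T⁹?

[[-2051, 2052], [-1539, 1540]]

tr T = -1 and det T = -2, so the characteristic polynomial is λ² − (-1)λ + (-2) with roots -2 and 1.
Eigenvectors give P = [[4, 1], [3, 1]] with P⁻¹ = [[1, -1], [-3, 4]], and T = P·diag(-2, 1)·P⁻¹.
Then T⁹ = P·diag(-512, 1)·P⁻¹ = [[-2048, 1], [-1536, 1]] · [[1, -1], [-3, 4]] = [[-2051, 2052], [-1539, 1540]].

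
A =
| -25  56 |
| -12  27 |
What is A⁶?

[[-4367, 10192], [-2184, 5097]]

tr A = 2 and det A = -3, so the characteristic polynomial is λ² − (2)λ + (-3) with roots 3 and -1.
Eigenvectors give P = [[-2, 7], [-1, 3]] with P⁻¹ = [[3, -7], [1, -2]], and A = P·diag(3, -1)·P⁻¹.
Then A⁶ = P·diag(729, 1)·P⁻¹ = [[-1458, 7], [-729, 3]] · [[3, -7], [1, -2]] = [[-4367, 10192], [-2184, 5097]].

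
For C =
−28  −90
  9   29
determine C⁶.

[[−566, −1890], [189, 631]]

tr C = 1 and det C = −2, so the characteristic polynomial is λ² − (1)λ + (−2) with roots 2 and −1.
Eigenvectors give P = [[−3, −10], [1, 3]] with P⁻¹ = [[3, 10], [−1, −3]], and C = P·diag(2, −1)·P⁻¹.
Then C⁶ = P·diag(64, 1)·P⁻¹ = [[−192, −10], [64, 3]] · [[3, 10], [−1, −3]] = [[−566, −1890], [189, 631]].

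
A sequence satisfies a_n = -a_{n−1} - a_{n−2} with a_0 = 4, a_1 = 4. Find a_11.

-8

With companion matrix A = [[-1, -1], [1, 0]], [a_n, a_{n−1}]ᵀ = A·[a_{n−1}, a_{n−2}]ᵀ, so [a_11, a_10]ᵀ = A¹⁰·[a_1, a_0]ᵀ.
A¹⁰ = [[-1, -1], [1, 0]], giving [a_11, a_10]ᵀ = [[-8], [4]].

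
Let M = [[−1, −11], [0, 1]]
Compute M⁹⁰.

M² = I (check: tr M = 0 and det M = −1), so M⁹⁰ = I since 90 is even.

[[1, 0], [0, 1]]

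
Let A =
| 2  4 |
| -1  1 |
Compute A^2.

[[0, 12], [-3, -3]]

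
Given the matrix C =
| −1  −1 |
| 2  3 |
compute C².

[[−1, −2], [4, 7]]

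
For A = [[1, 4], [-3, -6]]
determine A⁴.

[[-179, -260], [195, 276]]

tr A = -5 and det A = 6, so the characteristic polynomial is λ² − (-5)λ + (6) with roots -3 and -2.
Eigenvectors give P = [[1, -4], [-1, 3]] with P⁻¹ = [[-3, -4], [-1, -1]], and A = P·diag(-3, -2)·P⁻¹.
Then A⁴ = P·diag(81, 16)·P⁻¹ = [[81, -64], [-81, 48]] · [[-3, -4], [-1, -1]] = [[-179, -260], [195, 276]].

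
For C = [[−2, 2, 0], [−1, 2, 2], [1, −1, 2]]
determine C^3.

[[0, 0, 8], [4, −4, 16], [2, −4, 0]]

C^2 = [[2, 0, 4], [2, 0, 8], [1, −2, 2]]
C^3 = [[0, 0, 8], [4, −4, 16], [2, −4, 0]]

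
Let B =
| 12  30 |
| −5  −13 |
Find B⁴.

[[−114, −390], [65, 211]]

tr B = −1 and det B = −6, so the characteristic polynomial is λ² − (−1)λ + (−6) with roots −3 and 2.
Eigenvectors give P = [[−2, 3], [1, −1]] with P⁻¹ = [[1, 3], [1, 2]], and B = P·diag(−3, 2)·P⁻¹.
Then B⁴ = P·diag(81, 16)·P⁻¹ = [[−162, 48], [81, −16]] · [[1, 3], [1, 2]] = [[−114, −390], [65, 211]].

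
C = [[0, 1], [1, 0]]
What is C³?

[[0, 1], [1, 0]]

C² = I (check: tr C = 0 and det C = -1), so C³ = C since 3 is odd.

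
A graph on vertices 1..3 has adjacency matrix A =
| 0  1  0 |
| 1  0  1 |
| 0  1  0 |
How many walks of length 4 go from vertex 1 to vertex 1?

2

The number of length-4 walks from vertex 1 to vertex 1 is entry (1,1) of A^4, where A is the adjacency matrix.
A^2 = [[1, 0, 1], [0, 2, 0], [1, 0, 1]]
A^3 = [[0, 2, 0], [2, 0, 2], [0, 2, 0]]
A^4 = [[2, 0, 2], [0, 4, 0], [2, 0, 2]]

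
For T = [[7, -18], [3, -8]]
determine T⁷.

[[259, -774], [129, -386]]

tr T = -1 and det T = -2, so the characteristic polynomial is λ² − (-1)λ + (-2) with roots 1 and -2.
Eigenvectors give P = [[-3, -2], [-1, -1]] with P⁻¹ = [[-1, 2], [1, -3]], and T = P·diag(1, -2)·P⁻¹.
Then T⁷ = P·diag(1, -128)·P⁻¹ = [[-3, 256], [-1, 128]] · [[-1, 2], [1, -3]] = [[259, -774], [129, -386]].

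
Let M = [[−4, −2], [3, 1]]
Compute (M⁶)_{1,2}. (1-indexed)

126

tr M = −3 and det M = 2, so the characteristic polynomial is λ² − (−3)λ + (2) with roots −2 and −1.
Eigenvectors give P = [[−1, −2], [1, 3]] with P⁻¹ = [[−3, −2], [1, 1]], and M = P·diag(−2, −1)·P⁻¹.
Then M⁶ = P·diag(64, 1)·P⁻¹ = [[−64, −2], [64, 3]] · [[−3, −2], [1, 1]] = [[190, 126], [−189, −125]].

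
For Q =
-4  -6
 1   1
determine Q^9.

[[-1534, -3066], [511, 1021]]

tr Q = -3 and det Q = 2, so the characteristic polynomial is λ² − (-3)λ + (2) with roots -2 and -1.
Eigenvectors give P = [[3, -2], [-1, 1]] with P⁻¹ = [[1, 2], [1, 3]], and Q = P·diag(-2, -1)·P⁻¹.
Then Q^9 = P·diag(-512, -1)·P⁻¹ = [[-1536, 2], [512, -1]] · [[1, 2], [1, 3]] = [[-1534, -3066], [511, 1021]].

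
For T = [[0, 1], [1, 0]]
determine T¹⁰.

[[1, 0], [0, 1]]

T² = I (check: tr T = 0 and det T = -1), so T¹⁰ = I since 10 is even.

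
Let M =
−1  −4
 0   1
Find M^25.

[[−1, −4], [0, 1]]

M² = I (check: tr M = 0 and det M = −1), so M^25 = M since 25 is odd.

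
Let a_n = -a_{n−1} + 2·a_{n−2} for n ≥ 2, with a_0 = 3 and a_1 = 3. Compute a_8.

With companion matrix T = [[-1, 2], [1, 0]], [a_n, a_{n−1}]ᵀ = T·[a_{n−1}, a_{n−2}]ᵀ, so [a_8, a_7]ᵀ = T⁷·[a_1, a_0]ᵀ.
T⁷ = [[-85, 86], [43, -42]], giving [a_8, a_7]ᵀ = [[3], [3]].

3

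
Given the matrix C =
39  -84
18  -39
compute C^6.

tr C = 0 and det C = -9, so the characteristic polynomial is λ² − (0)λ + (-9) with roots -3 and 3.
Eigenvectors give P = [[2, 7], [1, 3]] with P⁻¹ = [[-3, 7], [1, -2]], and C = P·diag(-3, 3)·P⁻¹.
Then C^6 = P·diag(729, 729)·P⁻¹ = [[1458, 5103], [729, 2187]] · [[-3, 7], [1, -2]] = [[729, 0], [0, 729]].

[[729, 0], [0, 729]]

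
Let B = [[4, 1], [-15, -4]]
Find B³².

[[1, 0], [0, 1]]

B² = I (check: tr B = 0 and det B = -1), so B³² = I since 32 is even.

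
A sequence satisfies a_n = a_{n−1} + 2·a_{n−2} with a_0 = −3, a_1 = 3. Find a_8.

With companion matrix C = [[1, 2], [1, 0]], [a_n, a_{n−1}]ᵀ = C·[a_{n−1}, a_{n−2}]ᵀ, so [a_8, a_7]ᵀ = C⁷·[a_1, a_0]ᵀ.
C⁷ = [[85, 86], [43, 42]], giving [a_8, a_7]ᵀ = [[−3], [3]].

−3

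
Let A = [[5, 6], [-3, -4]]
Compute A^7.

[[257, 258], [-129, -130]]

tr A = 1 and det A = -2, so the characteristic polynomial is λ² − (1)λ + (-2) with roots 2 and -1.
Eigenvectors give P = [[-2, -1], [1, 1]] with P⁻¹ = [[-1, -1], [1, 2]], and A = P·diag(2, -1)·P⁻¹.
Then A^7 = P·diag(128, -1)·P⁻¹ = [[-256, 1], [128, -1]] · [[-1, -1], [1, 2]] = [[257, 258], [-129, -130]].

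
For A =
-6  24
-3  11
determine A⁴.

[[-504, 1560], [-195, 601]]

tr A = 5 and det A = 6, so the characteristic polynomial is λ² − (5)λ + (6) with roots 2 and 3.
Eigenvectors give P = [[3, -8], [1, -3]] with P⁻¹ = [[3, -8], [1, -3]], and A = P·diag(2, 3)·P⁻¹.
Then A⁴ = P·diag(16, 81)·P⁻¹ = [[48, -648], [16, -243]] · [[3, -8], [1, -3]] = [[-504, 1560], [-195, 601]].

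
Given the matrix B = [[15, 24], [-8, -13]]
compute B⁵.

[[975, 1464], [-488, -733]]

tr B = 2 and det B = -3, so the characteristic polynomial is λ² − (2)λ + (-3) with roots -1 and 3.
Eigenvectors give P = [[-3, -2], [2, 1]] with P⁻¹ = [[1, 2], [-2, -3]], and B = P·diag(-1, 3)·P⁻¹.
Then B⁵ = P·diag(-1, 243)·P⁻¹ = [[3, -486], [-2, 243]] · [[1, 2], [-2, -3]] = [[975, 1464], [-488, -733]].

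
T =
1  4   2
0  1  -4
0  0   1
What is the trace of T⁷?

T = I + N where N = [[0, 4, 2], [0, 0, -4], [0, 0, 0]] is strictly upper-triangular, so N³ = 0.
(I + N)⁷ = I + 7·N + 21·N² = [[1, 28, -322], [0, 1, -28], [0, 0, 1]].

3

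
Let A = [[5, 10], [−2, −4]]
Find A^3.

A² = A (a projection; rank 1, trace 1), so A^3 = A.

[[5, 10], [−2, −4]]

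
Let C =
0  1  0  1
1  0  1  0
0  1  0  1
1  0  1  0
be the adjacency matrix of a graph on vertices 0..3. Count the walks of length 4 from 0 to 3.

The number of length-4 walks from vertex 0 to vertex 3 is entry (0,3) of C⁴, where C is the adjacency matrix.
C² = [[2, 0, 2, 0], [0, 2, 0, 2], [2, 0, 2, 0], [0, 2, 0, 2]]
C³ = [[0, 4, 0, 4], [4, 0, 4, 0], [0, 4, 0, 4], [4, 0, 4, 0]]
C⁴ = [[8, 0, 8, 0], [0, 8, 0, 8], [8, 0, 8, 0], [0, 8, 0, 8]]

0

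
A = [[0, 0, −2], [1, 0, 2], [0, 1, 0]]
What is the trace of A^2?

4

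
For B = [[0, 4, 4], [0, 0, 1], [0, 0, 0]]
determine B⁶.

[[0, 0, 0], [0, 0, 0], [0, 0, 0]]

B is strictly triangular, hence nilpotent: B³ = 0, so B⁶ = 0.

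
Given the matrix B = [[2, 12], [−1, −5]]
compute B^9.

tr B = −3 and det B = 2, so the characteristic polynomial is λ² − (−3)λ + (2) with roots −1 and −2.
Eigenvectors give P = [[4, −3], [−1, 1]] with P⁻¹ = [[1, 3], [1, 4]], and B = P·diag(−1, −2)·P⁻¹.
Then B^9 = P·diag(−1, −512)·P⁻¹ = [[−4, 1536], [1, −512]] · [[1, 3], [1, 4]] = [[1532, 6132], [−511, −2045]].

[[1532, 6132], [−511, −2045]]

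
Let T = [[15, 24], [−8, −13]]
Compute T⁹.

[[78735, 118104], [−39368, −59053]]

tr T = 2 and det T = −3, so the characteristic polynomial is λ² − (2)λ + (−3) with roots −1 and 3.
Eigenvectors give P = [[−3, −2], [2, 1]] with P⁻¹ = [[1, 2], [−2, −3]], and T = P·diag(−1, 3)·P⁻¹.
Then T⁹ = P·diag(−1, 19683)·P⁻¹ = [[3, −39366], [−2, 19683]] · [[1, 2], [−2, −3]] = [[78735, 118104], [−39368, −59053]].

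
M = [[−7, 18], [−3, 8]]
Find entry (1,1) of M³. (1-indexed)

tr M = 1 and det M = −2, so the characteristic polynomial is λ² − (1)λ + (−2) with roots −1 and 2.
Eigenvectors give P = [[3, 2], [1, 1]] with P⁻¹ = [[1, −2], [−1, 3]], and M = P·diag(−1, 2)·P⁻¹.
Then M³ = P·diag(−1, 8)·P⁻¹ = [[−3, 16], [−1, 8]] · [[1, −2], [−1, 3]] = [[−19, 54], [−9, 26]].

−19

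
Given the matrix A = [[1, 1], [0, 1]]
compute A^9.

A = I + N where N = [[0, 1], [0, 0]] is strictly upper-triangular, so N^2 = 0.
(I + N)^9 = I + 9·N = [[1, 9], [0, 1]].

[[1, 9], [0, 1]]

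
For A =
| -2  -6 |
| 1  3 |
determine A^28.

A² = A (a projection; rank 1, trace 1), so A^28 = A.

[[-2, -6], [1, 3]]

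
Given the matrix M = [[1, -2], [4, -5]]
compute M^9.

tr M = -4 and det M = 3, so the characteristic polynomial is λ² − (-4)λ + (3) with roots -3 and -1.
Eigenvectors give P = [[-1, 1], [-2, 1]] with P⁻¹ = [[1, -1], [2, -1]], and M = P·diag(-3, -1)·P⁻¹.
Then M^9 = P·diag(-19683, -1)·P⁻¹ = [[19683, -1], [39366, -1]] · [[1, -1], [2, -1]] = [[19681, -19682], [39364, -39365]].

[[19681, -19682], [39364, -39365]]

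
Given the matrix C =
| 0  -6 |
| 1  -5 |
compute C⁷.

tr C = -5 and det C = 6, so the characteristic polynomial is λ² − (-5)λ + (6) with roots -3 and -2.
Eigenvectors give P = [[-2, 3], [-1, 1]] with P⁻¹ = [[1, -3], [1, -2]], and C = P·diag(-3, -2)·P⁻¹.
Then C⁷ = P·diag(-2187, -128)·P⁻¹ = [[4374, -384], [2187, -128]] · [[1, -3], [1, -2]] = [[3990, -12354], [2059, -6305]].

[[3990, -12354], [2059, -6305]]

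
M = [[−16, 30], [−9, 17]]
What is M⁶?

tr M = 1 and det M = −2, so the characteristic polynomial is λ² − (1)λ + (−2) with roots 2 and −1.
Eigenvectors give P = [[−5, 2], [−3, 1]] with P⁻¹ = [[1, −2], [3, −5]], and M = P·diag(2, −1)·P⁻¹.
Then M⁶ = P·diag(64, 1)·P⁻¹ = [[−320, 2], [−192, 1]] · [[1, −2], [3, −5]] = [[−314, 630], [−189, 379]].

[[−314, 630], [−189, 379]]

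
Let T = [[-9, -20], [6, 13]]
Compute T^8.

[[-32799, -65600], [19680, 39361]]

tr T = 4 and det T = 3, so the characteristic polynomial is λ² − (4)λ + (3) with roots 1 and 3.
Eigenvectors give P = [[-2, 5], [1, -3]] with P⁻¹ = [[-3, -5], [-1, -2]], and T = P·diag(1, 3)·P⁻¹.
Then T^8 = P·diag(1, 6561)·P⁻¹ = [[-2, 32805], [1, -19683]] · [[-3, -5], [-1, -2]] = [[-32799, -65600], [19680, 39361]].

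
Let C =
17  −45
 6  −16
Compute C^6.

[[379, −945], [126, −314]]

tr C = 1 and det C = −2, so the characteristic polynomial is λ² − (1)λ + (−2) with roots −1 and 2.
Eigenvectors give P = [[−5, 3], [−2, 1]] with P⁻¹ = [[1, −3], [2, −5]], and C = P·diag(−1, 2)·P⁻¹.
Then C^6 = P·diag(1, 64)·P⁻¹ = [[−5, 192], [−2, 64]] · [[1, −3], [2, −5]] = [[379, −945], [126, −314]].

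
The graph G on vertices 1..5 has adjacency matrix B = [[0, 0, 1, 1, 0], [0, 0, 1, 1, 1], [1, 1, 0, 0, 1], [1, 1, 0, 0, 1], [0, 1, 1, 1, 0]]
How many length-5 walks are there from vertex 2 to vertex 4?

51

The number of length-5 walks from vertex 2 to vertex 4 is entry (2,4) of B⁵, where B is the adjacency matrix.
B² = [[2, 2, 0, 0, 2], [2, 3, 1, 1, 2], [0, 1, 3, 3, 1], [0, 1, 3, 3, 1], [2, 2, 1, 1, 3]]
B³ = [[0, 2, 6, 6, 2], [2, 4, 7, 7, 5], [6, 7, 2, 2, 7], [6, 7, 2, 2, 7], [2, 5, 7, 7, 4]]
B⁴ = [[12, 14, 4, 4, 14], [14, 19, 11, 11, 18], [4, 11, 20, 20, 11], [4, 11, 20, 20, 11], [14, 18, 11, 11, 19]]
B⁵ = [[8, 22, 40, 40, 22], [22, 40, 51, 51, 41], [40, 51, 26, 26, 51], [40, 51, 26, 26, 51], [22, 41, 51, 51, 40]]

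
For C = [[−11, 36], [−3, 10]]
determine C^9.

[[−2051, 6156], [−513, 1540]]

tr C = −1 and det C = −2, so the characteristic polynomial is λ² − (−1)λ + (−2) with roots −2 and 1.
Eigenvectors give P = [[4, −3], [1, −1]] with P⁻¹ = [[1, −3], [1, −4]], and C = P·diag(−2, 1)·P⁻¹.
Then C^9 = P·diag(−512, 1)·P⁻¹ = [[−2048, −3], [−512, −1]] · [[1, −3], [1, −4]] = [[−2051, 6156], [−513, 1540]].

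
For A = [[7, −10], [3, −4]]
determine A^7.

[[763, −1270], [381, −634]]

tr A = 3 and det A = 2, so the characteristic polynomial is λ² − (3)λ + (2) with roots 2 and 1.
Eigenvectors give P = [[2, −5], [1, −3]] with P⁻¹ = [[3, −5], [1, −2]], and A = P·diag(2, 1)·P⁻¹.
Then A^7 = P·diag(128, 1)·P⁻¹ = [[256, −5], [128, −3]] · [[3, −5], [1, −2]] = [[763, −1270], [381, −634]].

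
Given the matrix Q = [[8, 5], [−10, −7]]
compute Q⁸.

tr Q = 1 and det Q = −6, so the characteristic polynomial is λ² − (1)λ + (−6) with roots 3 and −2.
Eigenvectors give P = [[1, 1], [−1, −2]] with P⁻¹ = [[2, 1], [−1, −1]], and Q = P·diag(3, −2)·P⁻¹.
Then Q⁸ = P·diag(6561, 256)·P⁻¹ = [[6561, 256], [−6561, −512]] · [[2, 1], [−1, −1]] = [[12866, 6305], [−12610, −6049]].

[[12866, 6305], [−12610, −6049]]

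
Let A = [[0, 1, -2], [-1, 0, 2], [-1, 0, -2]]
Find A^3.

A^2 = [[1, 0, 6], [-2, -1, -2], [2, -1, 6]]
A^3 = [[-6, 1, -14], [3, -2, 6], [-5, 2, -18]]

[[-6, 1, -14], [3, -2, 6], [-5, 2, -18]]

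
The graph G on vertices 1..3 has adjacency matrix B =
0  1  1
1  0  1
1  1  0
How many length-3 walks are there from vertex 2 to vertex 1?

3

The number of length-3 walks from vertex 2 to vertex 1 is entry (2,1) of B³, where B is the adjacency matrix.
B² = [[2, 1, 1], [1, 2, 1], [1, 1, 2]]
B³ = [[2, 3, 3], [3, 2, 3], [3, 3, 2]]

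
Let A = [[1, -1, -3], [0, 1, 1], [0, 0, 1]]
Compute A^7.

[[1, -7, -42], [0, 1, 7], [0, 0, 1]]

A = I + N where N = [[0, -1, -3], [0, 0, 1], [0, 0, 0]] is strictly upper-triangular, so N^3 = 0.
(I + N)^7 = I + 7·N + 21·N^2 = [[1, -7, -42], [0, 1, 7], [0, 0, 1]].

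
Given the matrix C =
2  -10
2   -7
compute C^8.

tr C = -5 and det C = 6, so the characteristic polynomial is λ² − (-5)λ + (6) with roots -3 and -2.
Eigenvectors give P = [[2, 5], [1, 2]] with P⁻¹ = [[-2, 5], [1, -2]], and C = P·diag(-3, -2)·P⁻¹.
Then C^8 = P·diag(6561, 256)·P⁻¹ = [[13122, 1280], [6561, 512]] · [[-2, 5], [1, -2]] = [[-24964, 63050], [-12610, 31781]].

[[-24964, 63050], [-12610, 31781]]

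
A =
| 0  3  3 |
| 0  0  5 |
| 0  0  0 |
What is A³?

A is strictly triangular, hence nilpotent: A³ = 0, so A³ = 0.

[[0, 0, 0], [0, 0, 0], [0, 0, 0]]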